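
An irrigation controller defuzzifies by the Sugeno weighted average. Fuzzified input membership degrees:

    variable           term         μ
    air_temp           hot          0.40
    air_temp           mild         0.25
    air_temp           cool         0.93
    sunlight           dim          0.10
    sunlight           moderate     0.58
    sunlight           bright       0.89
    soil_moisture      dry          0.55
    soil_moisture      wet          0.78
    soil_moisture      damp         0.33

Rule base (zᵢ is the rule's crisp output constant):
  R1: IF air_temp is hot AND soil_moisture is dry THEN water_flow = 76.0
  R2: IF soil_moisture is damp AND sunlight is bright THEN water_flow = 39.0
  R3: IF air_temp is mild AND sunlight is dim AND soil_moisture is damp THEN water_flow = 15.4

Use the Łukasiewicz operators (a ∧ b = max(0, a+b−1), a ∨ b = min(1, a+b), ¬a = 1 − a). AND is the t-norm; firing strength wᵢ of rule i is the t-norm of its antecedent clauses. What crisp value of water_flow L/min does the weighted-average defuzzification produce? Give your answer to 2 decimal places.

39.00

R1 (z=76.0): hot=0.40, dry=0.55; AND[max(0, a+b−1)] → w = 0.00
R2 (z=39.0): damp=0.33, bright=0.89; AND[max(0, a+b−1)] → w = 0.22
R3 (z=15.4): mild=0.25, dim=0.10, damp=0.33; AND[max(0, a+b−1)] → w = 0.00
Weighted average = (0.00·76.0 + 0.22·39.0 + 0.00·15.4) / (0.00 + 0.22 + 0.00)
  = 8.5800 / 0.2200 = 39.00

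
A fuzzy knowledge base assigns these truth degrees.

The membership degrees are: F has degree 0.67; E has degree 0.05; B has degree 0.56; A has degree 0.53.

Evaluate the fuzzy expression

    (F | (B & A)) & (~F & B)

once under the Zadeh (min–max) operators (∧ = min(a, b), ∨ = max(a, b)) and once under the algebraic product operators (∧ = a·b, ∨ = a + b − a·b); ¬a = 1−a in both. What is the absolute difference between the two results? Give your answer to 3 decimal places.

Under Zadeh (min–max):
  B & A = min(a, b) on (0.56, 0.53) = 0.53
  F | (B & A) = max(a, b) on (0.67, 0.53) = 0.67
  ~F = 1 − 0.67 = 0.33
  ~F & B = min(a, b) on (0.33, 0.56) = 0.33
  (F | (B & A)) & (~F & B) = min(a, b) on (0.67, 0.33) = 0.33
  → value = 0.3300
Under algebraic product:
  B & A = a·b on (0.5600, 0.5300) = 0.2968
  F | (B & A) = a + b − a·b on (0.6700, 0.2968) = 0.7679
  ~F = 1 − 0.6700 = 0.3300
  ~F & B = a·b on (0.3300, 0.5600) = 0.1848
  (F | (B & A)) & (~F & B) = a·b on (0.7679, 0.1848) = 0.1419
  → value = 0.1419
|0.3300 − 0.1419| = 0.188

0.188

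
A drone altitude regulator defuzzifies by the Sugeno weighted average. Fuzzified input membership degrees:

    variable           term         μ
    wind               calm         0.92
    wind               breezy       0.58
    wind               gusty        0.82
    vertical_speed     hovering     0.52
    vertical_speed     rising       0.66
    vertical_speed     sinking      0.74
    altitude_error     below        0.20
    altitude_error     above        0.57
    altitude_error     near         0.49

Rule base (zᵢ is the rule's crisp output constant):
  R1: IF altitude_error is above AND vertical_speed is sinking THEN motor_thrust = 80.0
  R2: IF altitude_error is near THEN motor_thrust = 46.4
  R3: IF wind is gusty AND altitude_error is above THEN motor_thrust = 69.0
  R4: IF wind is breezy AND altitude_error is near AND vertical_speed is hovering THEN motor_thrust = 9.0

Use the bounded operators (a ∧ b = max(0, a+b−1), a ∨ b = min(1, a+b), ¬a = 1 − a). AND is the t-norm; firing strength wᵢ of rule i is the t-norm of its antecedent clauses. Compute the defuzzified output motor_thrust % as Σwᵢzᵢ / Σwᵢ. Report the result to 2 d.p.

62.56

R1 (z=80.0): above=0.57, sinking=0.74; AND[max(0, a+b−1)] → w = 0.31
R2 (z=46.4): near=0.49 → w = 0.49
R3 (z=69.0): gusty=0.82, above=0.57; AND[max(0, a+b−1)] → w = 0.39
R4 (z=9.0): breezy=0.58, near=0.49, hovering=0.52; AND[max(0, a+b−1)] → w = 0.00
Weighted average = (0.31·80.0 + 0.49·46.4 + 0.39·69.0 + 0.00·9.0) / (0.31 + 0.49 + 0.39 + 0.00)
  = 74.4460 / 1.1900 = 62.56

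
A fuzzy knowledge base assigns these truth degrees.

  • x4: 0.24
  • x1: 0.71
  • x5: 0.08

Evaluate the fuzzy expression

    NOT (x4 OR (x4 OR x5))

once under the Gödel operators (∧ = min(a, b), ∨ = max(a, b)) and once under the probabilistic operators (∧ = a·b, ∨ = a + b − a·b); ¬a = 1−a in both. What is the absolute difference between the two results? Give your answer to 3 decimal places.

0.229

Under Gödel:
  x4 OR x5 = max(a, b) on (0.24, 0.08) = 0.24
  x4 OR (x4 OR x5) = max(a, b) on (0.24, 0.24) = 0.24
  NOT (x4 OR (x4 OR x5)) = 1 − 0.24 = 0.76
  → value = 0.7600
Under probabilistic:
  x4 OR x5 = a + b − a·b on (0.2400, 0.0800) = 0.3008
  x4 OR (x4 OR x5) = a + b − a·b on (0.2400, 0.3008) = 0.4686
  NOT (x4 OR (x4 OR x5)) = 1 − 0.4686 = 0.5314
  → value = 0.5314
|0.7600 − 0.5314| = 0.229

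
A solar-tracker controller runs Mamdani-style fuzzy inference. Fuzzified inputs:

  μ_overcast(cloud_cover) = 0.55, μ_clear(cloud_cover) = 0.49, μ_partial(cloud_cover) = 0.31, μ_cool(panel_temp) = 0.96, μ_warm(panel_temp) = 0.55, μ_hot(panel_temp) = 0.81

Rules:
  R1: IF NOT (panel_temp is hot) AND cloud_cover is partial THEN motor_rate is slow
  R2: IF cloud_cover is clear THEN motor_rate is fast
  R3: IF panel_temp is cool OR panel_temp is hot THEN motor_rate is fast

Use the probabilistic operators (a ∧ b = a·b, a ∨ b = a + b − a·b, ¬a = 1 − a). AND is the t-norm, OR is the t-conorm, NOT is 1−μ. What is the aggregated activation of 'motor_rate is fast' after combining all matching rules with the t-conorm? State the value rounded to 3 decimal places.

0.996

R1: ¬hot=1−0.81=0.19, partial=0.31; AND[a·b] → w = 0.0589
R2: clear=0.49 → w = 0.4900
R3: cool=0.96, hot=0.81; OR[a + b − a·b] → w = 0.9924
Rules with consequent 'fast': {R2, R3} → strengths 0.4900, 0.9924
Aggregate via t-conorm [a + b − a·b]: 0.9961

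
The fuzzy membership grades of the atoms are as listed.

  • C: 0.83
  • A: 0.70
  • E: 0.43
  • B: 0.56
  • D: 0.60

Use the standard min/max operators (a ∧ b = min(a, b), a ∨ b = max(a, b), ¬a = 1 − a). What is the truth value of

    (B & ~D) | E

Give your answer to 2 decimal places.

~D = 1 − 0.60 = 0.40
B & ~D = min(a, b) on (0.56, 0.40) = 0.40
(B & ~D) | E = max(a, b) on (0.40, 0.43) = 0.43

0.43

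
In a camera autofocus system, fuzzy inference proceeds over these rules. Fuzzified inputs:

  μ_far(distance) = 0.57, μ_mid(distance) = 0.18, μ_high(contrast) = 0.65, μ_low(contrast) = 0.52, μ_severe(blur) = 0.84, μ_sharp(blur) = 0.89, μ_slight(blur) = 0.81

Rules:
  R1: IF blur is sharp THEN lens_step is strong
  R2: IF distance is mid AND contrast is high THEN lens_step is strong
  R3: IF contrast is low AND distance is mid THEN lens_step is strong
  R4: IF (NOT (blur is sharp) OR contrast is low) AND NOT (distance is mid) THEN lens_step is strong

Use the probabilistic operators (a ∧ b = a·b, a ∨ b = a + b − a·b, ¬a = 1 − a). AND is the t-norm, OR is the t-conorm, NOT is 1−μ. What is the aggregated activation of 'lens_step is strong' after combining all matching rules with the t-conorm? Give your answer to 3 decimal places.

0.953

R1: sharp=0.89 → w = 0.8900
R2: mid=0.18, high=0.65; AND[a·b] → w = 0.1170
R3: low=0.52, mid=0.18; AND[a·b] → w = 0.0936
R4: (¬sharp=1−0.89=0.11 OR low=0.52) = 0.5728; AND[a·b] with ¬mid=1−0.18=0.82 → w = 0.4697
Rules with consequent 'strong': {R1, R2, R3, R4} → strengths 0.8900, 0.1170, 0.0936, 0.4697
Aggregate via t-conorm [a + b − a·b]: 0.9533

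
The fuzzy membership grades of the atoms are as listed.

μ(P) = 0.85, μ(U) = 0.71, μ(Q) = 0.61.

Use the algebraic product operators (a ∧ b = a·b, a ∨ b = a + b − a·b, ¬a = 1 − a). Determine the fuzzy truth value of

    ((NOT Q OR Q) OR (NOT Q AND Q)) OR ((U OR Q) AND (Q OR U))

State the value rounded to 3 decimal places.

NOT Q = 1 − 0.6100 = 0.3900
NOT Q OR Q = a + b − a·b on (0.3900, 0.6100) = 0.7621
NOT Q = 1 − 0.6100 = 0.3900
NOT Q AND Q = a·b on (0.3900, 0.6100) = 0.2379
(NOT Q OR Q) OR (NOT Q AND Q) = a + b − a·b on (0.7621, 0.2379) = 0.8187
U OR Q = a + b − a·b on (0.7100, 0.6100) = 0.8869
Q OR U = a + b − a·b on (0.6100, 0.7100) = 0.8869
(U OR Q) AND (Q OR U) = a·b on (0.8869, 0.8869) = 0.7866
((NOT Q OR Q) OR (NOT Q AND Q)) OR ((U OR Q) AND (Q OR U)) = a + b − a·b on (0.8187, 0.7866) = 0.9613

0.961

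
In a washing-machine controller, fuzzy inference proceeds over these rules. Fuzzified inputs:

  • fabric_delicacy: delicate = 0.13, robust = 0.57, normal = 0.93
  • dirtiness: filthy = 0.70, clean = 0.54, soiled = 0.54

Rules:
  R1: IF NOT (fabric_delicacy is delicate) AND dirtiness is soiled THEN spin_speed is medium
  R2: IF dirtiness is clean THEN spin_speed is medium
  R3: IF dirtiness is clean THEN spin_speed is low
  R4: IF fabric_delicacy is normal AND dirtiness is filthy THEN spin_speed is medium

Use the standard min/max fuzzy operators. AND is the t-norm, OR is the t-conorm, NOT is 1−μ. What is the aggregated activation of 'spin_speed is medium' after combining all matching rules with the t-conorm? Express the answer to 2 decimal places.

R1: ¬delicate=1−0.13=0.87, soiled=0.54; AND[min(a, b)] → w = 0.54
R2: clean=0.54 → w = 0.54
R3: clean=0.54 → w = 0.54
R4: normal=0.93, filthy=0.70; AND[min(a, b)] → w = 0.70
Rules with consequent 'medium': {R1, R2, R4} → strengths 0.54, 0.54, 0.70
Aggregate via t-conorm [max(a, b)]: 0.70

0.70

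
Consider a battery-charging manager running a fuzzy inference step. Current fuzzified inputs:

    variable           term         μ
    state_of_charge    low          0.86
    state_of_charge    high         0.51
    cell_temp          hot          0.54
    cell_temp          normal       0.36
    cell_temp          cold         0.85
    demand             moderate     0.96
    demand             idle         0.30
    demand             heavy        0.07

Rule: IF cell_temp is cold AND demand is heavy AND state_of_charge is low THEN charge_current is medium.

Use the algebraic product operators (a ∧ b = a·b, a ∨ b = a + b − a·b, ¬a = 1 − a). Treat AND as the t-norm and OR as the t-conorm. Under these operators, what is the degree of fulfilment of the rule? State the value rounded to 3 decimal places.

firing strength: cold=0.85, heavy=0.07, low=0.86; AND[a·b] → w = 0.0512

0.051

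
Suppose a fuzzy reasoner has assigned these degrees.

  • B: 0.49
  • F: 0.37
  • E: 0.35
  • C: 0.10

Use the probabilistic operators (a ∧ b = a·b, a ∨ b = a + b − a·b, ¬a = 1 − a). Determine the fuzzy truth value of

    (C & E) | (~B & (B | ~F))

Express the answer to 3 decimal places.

C & E = a·b on (0.1000, 0.3500) = 0.0350
~B = 1 − 0.4900 = 0.5100
~F = 1 − 0.3700 = 0.6300
B | ~F = a + b − a·b on (0.4900, 0.6300) = 0.8113
~B & (B | ~F) = a·b on (0.5100, 0.8113) = 0.4138
(C & E) | (~B & (B | ~F)) = a + b − a·b on (0.0350, 0.4138) = 0.4343

0.434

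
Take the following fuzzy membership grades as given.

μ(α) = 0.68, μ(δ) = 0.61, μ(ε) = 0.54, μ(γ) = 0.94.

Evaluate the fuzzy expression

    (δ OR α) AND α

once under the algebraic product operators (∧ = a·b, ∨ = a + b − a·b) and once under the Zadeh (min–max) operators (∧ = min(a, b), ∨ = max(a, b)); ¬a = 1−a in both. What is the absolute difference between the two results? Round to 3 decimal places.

Under algebraic product:
  δ OR α = a + b − a·b on (0.6100, 0.6800) = 0.8752
  (δ OR α) AND α = a·b on (0.8752, 0.6800) = 0.5951
  → value = 0.5951
Under Zadeh (min–max):
  δ OR α = max(a, b) on (0.61, 0.68) = 0.68
  (δ OR α) AND α = min(a, b) on (0.68, 0.68) = 0.68
  → value = 0.6800
|0.5951 − 0.6800| = 0.085

0.085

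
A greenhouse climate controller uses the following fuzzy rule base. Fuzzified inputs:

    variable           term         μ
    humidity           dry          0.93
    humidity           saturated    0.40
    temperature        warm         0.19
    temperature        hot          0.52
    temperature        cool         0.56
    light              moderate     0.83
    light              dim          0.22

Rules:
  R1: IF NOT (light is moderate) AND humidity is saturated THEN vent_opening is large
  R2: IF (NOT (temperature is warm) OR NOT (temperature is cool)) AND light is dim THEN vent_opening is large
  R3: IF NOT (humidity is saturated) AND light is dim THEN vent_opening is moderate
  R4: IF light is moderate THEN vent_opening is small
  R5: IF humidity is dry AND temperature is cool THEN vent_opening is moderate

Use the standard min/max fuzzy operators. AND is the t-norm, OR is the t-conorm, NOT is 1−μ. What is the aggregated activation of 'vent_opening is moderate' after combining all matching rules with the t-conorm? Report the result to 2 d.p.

R1: ¬moderate=1−0.83=0.17, saturated=0.40; AND[min(a, b)] → w = 0.17
R2: (¬warm=1−0.19=0.81 OR ¬cool=1−0.56=0.44) = 0.81; AND[min(a, b)] with dim=0.22 → w = 0.22
R3: ¬saturated=1−0.40=0.60, dim=0.22; AND[min(a, b)] → w = 0.22
R4: moderate=0.83 → w = 0.83
R5: dry=0.93, cool=0.56; AND[min(a, b)] → w = 0.56
Rules with consequent 'moderate': {R3, R5} → strengths 0.22, 0.56
Aggregate via t-conorm [max(a, b)]: 0.56

0.56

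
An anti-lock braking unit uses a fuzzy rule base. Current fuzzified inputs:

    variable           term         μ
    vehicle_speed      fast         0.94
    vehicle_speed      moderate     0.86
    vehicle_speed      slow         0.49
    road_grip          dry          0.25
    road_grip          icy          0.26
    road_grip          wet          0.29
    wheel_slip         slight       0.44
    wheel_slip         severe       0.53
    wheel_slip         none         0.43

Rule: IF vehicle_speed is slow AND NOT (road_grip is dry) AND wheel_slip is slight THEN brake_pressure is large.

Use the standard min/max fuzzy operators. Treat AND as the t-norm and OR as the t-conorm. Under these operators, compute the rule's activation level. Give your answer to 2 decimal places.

firing strength: slow=0.49, ¬dry=1−0.25=0.75, slight=0.44; AND[min(a, b)] → w = 0.44

0.44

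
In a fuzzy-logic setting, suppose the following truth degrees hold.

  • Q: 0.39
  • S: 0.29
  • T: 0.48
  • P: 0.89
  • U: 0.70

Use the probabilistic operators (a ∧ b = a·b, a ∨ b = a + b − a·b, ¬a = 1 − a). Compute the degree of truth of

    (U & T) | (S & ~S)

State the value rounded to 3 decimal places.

U & T = a·b on (0.7000, 0.4800) = 0.3360
~S = 1 − 0.2900 = 0.7100
S & ~S = a·b on (0.2900, 0.7100) = 0.2059
(U & T) | (S & ~S) = a + b − a·b on (0.3360, 0.2059) = 0.4727

0.473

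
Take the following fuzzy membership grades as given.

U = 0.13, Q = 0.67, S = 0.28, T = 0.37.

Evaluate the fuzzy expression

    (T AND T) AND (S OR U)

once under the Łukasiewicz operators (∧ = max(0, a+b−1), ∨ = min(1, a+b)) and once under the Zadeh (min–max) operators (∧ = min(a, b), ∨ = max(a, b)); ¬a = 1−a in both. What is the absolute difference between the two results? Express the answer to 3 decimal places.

Under Łukasiewicz:
  T AND T = max(0, a+b−1) on (0.37, 0.37) = 0.00
  S OR U = min(1, a+b) on (0.28, 0.13) = 0.41
  (T AND T) AND (S OR U) = max(0, a+b−1) on (0.00, 0.41) = 0.00
  → value = 0.0000
Under Zadeh (min–max):
  T AND T = min(a, b) on (0.37, 0.37) = 0.37
  S OR U = max(a, b) on (0.28, 0.13) = 0.28
  (T AND T) AND (S OR U) = min(a, b) on (0.37, 0.28) = 0.28
  → value = 0.2800
|0.0000 − 0.2800| = 0.280

0.280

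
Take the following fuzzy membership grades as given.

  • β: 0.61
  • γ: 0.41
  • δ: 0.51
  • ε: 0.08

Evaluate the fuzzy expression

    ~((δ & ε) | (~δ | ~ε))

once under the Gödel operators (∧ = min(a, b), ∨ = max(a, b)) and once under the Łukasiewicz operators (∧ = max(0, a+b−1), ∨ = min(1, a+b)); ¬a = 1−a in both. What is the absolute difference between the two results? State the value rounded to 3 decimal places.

Under Gödel:
  δ & ε = min(a, b) on (0.51, 0.08) = 0.08
  ~δ = 1 − 0.51 = 0.49
  ~ε = 1 − 0.08 = 0.92
  ~δ | ~ε = max(a, b) on (0.49, 0.92) = 0.92
  (δ & ε) | (~δ | ~ε) = max(a, b) on (0.08, 0.92) = 0.92
  ~((δ & ε) | (~δ | ~ε)) = 1 − 0.92 = 0.08
  → value = 0.0800
Under Łukasiewicz:
  δ & ε = max(0, a+b−1) on (0.51, 0.08) = 0.00
  ~δ = 1 − 0.51 = 0.49
  ~ε = 1 − 0.08 = 0.92
  ~δ | ~ε = min(1, a+b) on (0.49, 0.92) = 1.00
  (δ & ε) | (~δ | ~ε) = min(1, a+b) on (0.00, 1.00) = 1.00
  ~((δ & ε) | (~δ | ~ε)) = 1 − 1.00 = 0.00
  → value = 0.0000
|0.0800 − 0.0000| = 0.080

0.080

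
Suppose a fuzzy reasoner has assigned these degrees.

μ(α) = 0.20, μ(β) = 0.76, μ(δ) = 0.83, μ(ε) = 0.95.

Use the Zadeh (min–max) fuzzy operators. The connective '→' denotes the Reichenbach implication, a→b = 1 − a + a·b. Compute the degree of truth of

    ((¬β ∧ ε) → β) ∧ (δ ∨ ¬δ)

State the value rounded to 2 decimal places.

0.83

¬β = 1 − 0.76 = 0.24
¬β ∧ ε = min(a, b) on (0.24, 0.95) = 0.24
(¬β ∧ ε) → β  [Reichenbach: 1 − a + a·b] with a=0.24, b=0.76 → 0.94
¬δ = 1 − 0.83 = 0.17
δ ∨ ¬δ = max(a, b) on (0.83, 0.17) = 0.83
((¬β ∧ ε) → β) ∧ (δ ∨ ¬δ) = min(a, b) on (0.94, 0.83) = 0.83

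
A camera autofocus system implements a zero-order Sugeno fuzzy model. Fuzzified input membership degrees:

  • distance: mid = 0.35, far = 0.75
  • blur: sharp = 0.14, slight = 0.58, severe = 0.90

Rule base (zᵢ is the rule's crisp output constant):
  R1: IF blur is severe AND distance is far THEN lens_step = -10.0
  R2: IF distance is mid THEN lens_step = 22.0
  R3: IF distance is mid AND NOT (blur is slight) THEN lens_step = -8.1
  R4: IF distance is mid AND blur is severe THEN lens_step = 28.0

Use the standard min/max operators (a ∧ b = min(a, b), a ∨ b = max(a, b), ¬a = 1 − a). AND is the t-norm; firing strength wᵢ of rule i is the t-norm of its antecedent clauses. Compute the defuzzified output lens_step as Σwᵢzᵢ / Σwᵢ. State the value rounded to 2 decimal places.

3.98

R1 (z=-10.0): severe=0.90, far=0.75; AND[min(a, b)] → w = 0.75
R2 (z=22.0): mid=0.35 → w = 0.35
R3 (z=-8.1): mid=0.35, ¬slight=1−0.58=0.42; AND[min(a, b)] → w = 0.35
R4 (z=28.0): mid=0.35, severe=0.90; AND[min(a, b)] → w = 0.35
Weighted average = (0.75·-10.0 + 0.35·22.0 + 0.35·-8.1 + 0.35·28.0) / (0.75 + 0.35 + 0.35 + 0.35)
  = 7.1650 / 1.8000 = 3.98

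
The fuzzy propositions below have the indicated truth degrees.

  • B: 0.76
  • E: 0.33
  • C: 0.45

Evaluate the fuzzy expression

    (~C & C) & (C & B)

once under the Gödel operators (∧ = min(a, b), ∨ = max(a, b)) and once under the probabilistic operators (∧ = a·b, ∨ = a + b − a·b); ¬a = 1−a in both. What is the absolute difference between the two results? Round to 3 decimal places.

Under Gödel:
  ~C = 1 − 0.45 = 0.55
  ~C & C = min(a, b) on (0.55, 0.45) = 0.45
  C & B = min(a, b) on (0.45, 0.76) = 0.45
  (~C & C) & (C & B) = min(a, b) on (0.45, 0.45) = 0.45
  → value = 0.4500
Under probabilistic:
  ~C = 1 − 0.4500 = 0.5500
  ~C & C = a·b on (0.5500, 0.4500) = 0.2475
  C & B = a·b on (0.4500, 0.7600) = 0.3420
  (~C & C) & (C & B) = a·b on (0.2475, 0.3420) = 0.0846
  → value = 0.0846
|0.4500 − 0.0846| = 0.365

0.365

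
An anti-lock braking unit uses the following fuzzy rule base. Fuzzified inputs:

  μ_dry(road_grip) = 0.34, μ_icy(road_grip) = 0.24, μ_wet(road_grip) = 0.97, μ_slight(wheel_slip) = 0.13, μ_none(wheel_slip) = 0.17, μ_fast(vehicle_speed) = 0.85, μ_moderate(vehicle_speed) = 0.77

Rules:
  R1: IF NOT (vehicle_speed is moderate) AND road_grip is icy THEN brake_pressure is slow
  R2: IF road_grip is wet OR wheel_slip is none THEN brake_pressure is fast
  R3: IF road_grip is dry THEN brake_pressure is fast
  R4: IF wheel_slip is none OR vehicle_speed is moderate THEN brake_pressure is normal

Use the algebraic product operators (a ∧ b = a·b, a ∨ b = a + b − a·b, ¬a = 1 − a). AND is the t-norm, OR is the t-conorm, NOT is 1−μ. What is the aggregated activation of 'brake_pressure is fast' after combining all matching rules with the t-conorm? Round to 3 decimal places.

R1: ¬moderate=1−0.77=0.23, icy=0.24; AND[a·b] → w = 0.0552
R2: wet=0.97, none=0.17; OR[a + b − a·b] → w = 0.9751
R3: dry=0.34 → w = 0.3400
R4: none=0.17, moderate=0.77; OR[a + b − a·b] → w = 0.8091
Rules with consequent 'fast': {R2, R3} → strengths 0.9751, 0.3400
Aggregate via t-conorm [a + b − a·b]: 0.9836

0.984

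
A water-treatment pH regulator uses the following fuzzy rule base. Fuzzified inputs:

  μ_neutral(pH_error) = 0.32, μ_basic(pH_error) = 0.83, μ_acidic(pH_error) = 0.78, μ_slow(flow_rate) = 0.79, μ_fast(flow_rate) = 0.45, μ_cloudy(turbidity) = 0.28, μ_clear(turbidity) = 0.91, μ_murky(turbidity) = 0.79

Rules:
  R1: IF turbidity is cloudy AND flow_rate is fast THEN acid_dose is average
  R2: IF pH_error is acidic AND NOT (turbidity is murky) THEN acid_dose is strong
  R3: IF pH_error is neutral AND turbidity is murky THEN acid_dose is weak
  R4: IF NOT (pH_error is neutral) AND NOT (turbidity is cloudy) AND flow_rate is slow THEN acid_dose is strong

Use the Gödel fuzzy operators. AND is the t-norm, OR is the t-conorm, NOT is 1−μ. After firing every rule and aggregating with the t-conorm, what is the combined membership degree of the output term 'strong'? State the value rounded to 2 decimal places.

R1: cloudy=0.28, fast=0.45; AND[min(a, b)] → w = 0.28
R2: acidic=0.78, ¬murky=1−0.79=0.21; AND[min(a, b)] → w = 0.21
R3: neutral=0.32, murky=0.79; AND[min(a, b)] → w = 0.32
R4: ¬neutral=1−0.32=0.68, ¬cloudy=1−0.28=0.72, slow=0.79; AND[min(a, b)] → w = 0.68
Rules with consequent 'strong': {R2, R4} → strengths 0.21, 0.68
Aggregate via t-conorm [max(a, b)]: 0.68

0.68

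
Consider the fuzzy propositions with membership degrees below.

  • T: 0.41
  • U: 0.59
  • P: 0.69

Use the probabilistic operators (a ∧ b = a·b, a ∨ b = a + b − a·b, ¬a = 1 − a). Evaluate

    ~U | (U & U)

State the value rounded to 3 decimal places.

0.615

~U = 1 − 0.5900 = 0.4100
U & U = a·b on (0.5900, 0.5900) = 0.3481
~U | (U & U) = a + b − a·b on (0.4100, 0.3481) = 0.6154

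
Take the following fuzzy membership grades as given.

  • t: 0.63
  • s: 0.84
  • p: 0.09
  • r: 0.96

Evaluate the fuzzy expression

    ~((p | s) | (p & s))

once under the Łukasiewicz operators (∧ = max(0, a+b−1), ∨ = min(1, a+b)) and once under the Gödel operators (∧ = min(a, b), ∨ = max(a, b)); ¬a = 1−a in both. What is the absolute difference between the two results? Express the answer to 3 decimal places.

0.090

Under Łukasiewicz:
  p | s = min(1, a+b) on (0.09, 0.84) = 0.93
  p & s = max(0, a+b−1) on (0.09, 0.84) = 0.00
  (p | s) | (p & s) = min(1, a+b) on (0.93, 0.00) = 0.93
  ~((p | s) | (p & s)) = 1 − 0.93 = 0.07
  → value = 0.0700
Under Gödel:
  p | s = max(a, b) on (0.09, 0.84) = 0.84
  p & s = min(a, b) on (0.09, 0.84) = 0.09
  (p | s) | (p & s) = max(a, b) on (0.84, 0.09) = 0.84
  ~((p | s) | (p & s)) = 1 − 0.84 = 0.16
  → value = 0.1600
|0.0700 − 0.1600| = 0.090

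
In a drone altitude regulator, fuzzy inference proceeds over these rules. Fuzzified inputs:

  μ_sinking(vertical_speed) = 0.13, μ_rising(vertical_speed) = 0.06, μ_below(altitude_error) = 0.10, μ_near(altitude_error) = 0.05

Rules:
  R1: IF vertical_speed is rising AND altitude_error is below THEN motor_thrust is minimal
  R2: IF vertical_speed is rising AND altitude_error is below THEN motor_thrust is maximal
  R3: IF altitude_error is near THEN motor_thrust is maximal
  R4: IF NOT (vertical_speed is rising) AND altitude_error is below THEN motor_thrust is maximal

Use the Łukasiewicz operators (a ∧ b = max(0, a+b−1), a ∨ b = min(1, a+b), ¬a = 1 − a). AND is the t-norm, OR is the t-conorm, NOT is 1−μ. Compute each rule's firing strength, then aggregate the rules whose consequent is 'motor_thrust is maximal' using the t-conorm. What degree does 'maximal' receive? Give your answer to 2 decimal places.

R1: rising=0.06, below=0.10; AND[max(0, a+b−1)] → w = 0.00
R2: rising=0.06, below=0.10; AND[max(0, a+b−1)] → w = 0.00
R3: near=0.05 → w = 0.05
R4: ¬rising=1−0.06=0.94, below=0.10; AND[max(0, a+b−1)] → w = 0.04
Rules with consequent 'maximal': {R2, R3, R4} → strengths 0.00, 0.05, 0.04
Aggregate via t-conorm [min(1, a+b)]: 0.09

0.09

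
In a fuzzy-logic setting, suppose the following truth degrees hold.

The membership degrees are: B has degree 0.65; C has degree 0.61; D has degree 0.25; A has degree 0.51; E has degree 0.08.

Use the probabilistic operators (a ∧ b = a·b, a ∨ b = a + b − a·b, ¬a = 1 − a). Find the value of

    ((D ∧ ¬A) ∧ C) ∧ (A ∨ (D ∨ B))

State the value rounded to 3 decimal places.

¬A = 1 − 0.5100 = 0.4900
D ∧ ¬A = a·b on (0.2500, 0.4900) = 0.1225
(D ∧ ¬A) ∧ C = a·b on (0.1225, 0.6100) = 0.0747
D ∨ B = a + b − a·b on (0.2500, 0.6500) = 0.7375
A ∨ (D ∨ B) = a + b − a·b on (0.5100, 0.7375) = 0.8714
((D ∧ ¬A) ∧ C) ∧ (A ∨ (D ∨ B)) = a·b on (0.0747, 0.8714) = 0.0651

0.065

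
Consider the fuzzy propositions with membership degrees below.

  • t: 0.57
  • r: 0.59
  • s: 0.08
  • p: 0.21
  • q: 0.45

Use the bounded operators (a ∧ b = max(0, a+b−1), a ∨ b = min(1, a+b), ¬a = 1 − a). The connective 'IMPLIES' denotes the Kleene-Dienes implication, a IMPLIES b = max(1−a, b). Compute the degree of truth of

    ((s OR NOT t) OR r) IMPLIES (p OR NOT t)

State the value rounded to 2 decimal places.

NOT t = 1 − 0.57 = 0.43
s OR NOT t = min(1, a+b) on (0.08, 0.43) = 0.51
(s OR NOT t) OR r = min(1, a+b) on (0.51, 0.59) = 1.00
NOT t = 1 − 0.57 = 0.43
p OR NOT t = min(1, a+b) on (0.21, 0.43) = 0.64
((s OR NOT t) OR r) IMPLIES (p OR NOT t)  [Kleene-Dienes: max(1−a, b)] with a=1.00, b=0.64 → 0.64

0.64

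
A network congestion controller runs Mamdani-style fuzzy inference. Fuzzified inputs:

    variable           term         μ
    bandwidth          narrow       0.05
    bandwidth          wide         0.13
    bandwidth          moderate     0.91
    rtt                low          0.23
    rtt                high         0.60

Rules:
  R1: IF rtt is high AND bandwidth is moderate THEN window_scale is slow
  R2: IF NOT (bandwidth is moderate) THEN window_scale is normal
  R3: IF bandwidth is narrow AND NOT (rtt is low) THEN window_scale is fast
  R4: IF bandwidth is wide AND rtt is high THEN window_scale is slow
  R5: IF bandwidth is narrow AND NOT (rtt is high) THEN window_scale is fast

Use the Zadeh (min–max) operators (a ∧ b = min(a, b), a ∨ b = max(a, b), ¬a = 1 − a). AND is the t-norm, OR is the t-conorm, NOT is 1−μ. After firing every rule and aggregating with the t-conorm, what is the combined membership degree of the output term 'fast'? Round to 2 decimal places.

R1: high=0.60, moderate=0.91; AND[min(a, b)] → w = 0.60
R2: ¬moderate=1−0.91=0.09 → w = 0.09
R3: narrow=0.05, ¬low=1−0.23=0.77; AND[min(a, b)] → w = 0.05
R4: wide=0.13, high=0.60; AND[min(a, b)] → w = 0.13
R5: narrow=0.05, ¬high=1−0.60=0.40; AND[min(a, b)] → w = 0.05
Rules with consequent 'fast': {R3, R5} → strengths 0.05, 0.05
Aggregate via t-conorm [max(a, b)]: 0.05

0.05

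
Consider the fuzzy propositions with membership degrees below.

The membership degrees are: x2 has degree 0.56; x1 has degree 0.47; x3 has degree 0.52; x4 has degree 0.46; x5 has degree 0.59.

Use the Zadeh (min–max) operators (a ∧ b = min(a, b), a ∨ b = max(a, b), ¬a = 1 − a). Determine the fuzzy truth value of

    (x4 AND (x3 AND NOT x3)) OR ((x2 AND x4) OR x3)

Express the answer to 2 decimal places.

0.52

NOT x3 = 1 − 0.52 = 0.48
x3 AND NOT x3 = min(a, b) on (0.52, 0.48) = 0.48
x4 AND (x3 AND NOT x3) = min(a, b) on (0.46, 0.48) = 0.46
x2 AND x4 = min(a, b) on (0.56, 0.46) = 0.46
(x2 AND x4) OR x3 = max(a, b) on (0.46, 0.52) = 0.52
(x4 AND (x3 AND NOT x3)) OR ((x2 AND x4) OR x3) = max(a, b) on (0.46, 0.52) = 0.52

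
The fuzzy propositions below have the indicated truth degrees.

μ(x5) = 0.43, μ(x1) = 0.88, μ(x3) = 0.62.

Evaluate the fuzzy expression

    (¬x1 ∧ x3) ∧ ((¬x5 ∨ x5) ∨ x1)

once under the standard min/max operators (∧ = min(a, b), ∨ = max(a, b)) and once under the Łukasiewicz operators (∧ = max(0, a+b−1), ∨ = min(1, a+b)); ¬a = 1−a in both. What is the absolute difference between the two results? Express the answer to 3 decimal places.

Under standard min/max:
  ¬x1 = 1 − 0.88 = 0.12
  ¬x1 ∧ x3 = min(a, b) on (0.12, 0.62) = 0.12
  ¬x5 = 1 − 0.43 = 0.57
  ¬x5 ∨ x5 = max(a, b) on (0.57, 0.43) = 0.57
  (¬x5 ∨ x5) ∨ x1 = max(a, b) on (0.57, 0.88) = 0.88
  (¬x1 ∧ x3) ∧ ((¬x5 ∨ x5) ∨ x1) = min(a, b) on (0.12, 0.88) = 0.12
  → value = 0.1200
Under Łukasiewicz:
  ¬x1 = 1 − 0.88 = 0.12
  ¬x1 ∧ x3 = max(0, a+b−1) on (0.12, 0.62) = 0.00
  ¬x5 = 1 − 0.43 = 0.57
  ¬x5 ∨ x5 = min(1, a+b) on (0.57, 0.43) = 1.00
  (¬x5 ∨ x5) ∨ x1 = min(1, a+b) on (1.00, 0.88) = 1.00
  (¬x1 ∧ x3) ∧ ((¬x5 ∨ x5) ∨ x1) = max(0, a+b−1) on (0.00, 1.00) = 0.00
  → value = 0.0000
|0.1200 − 0.0000| = 0.120

0.120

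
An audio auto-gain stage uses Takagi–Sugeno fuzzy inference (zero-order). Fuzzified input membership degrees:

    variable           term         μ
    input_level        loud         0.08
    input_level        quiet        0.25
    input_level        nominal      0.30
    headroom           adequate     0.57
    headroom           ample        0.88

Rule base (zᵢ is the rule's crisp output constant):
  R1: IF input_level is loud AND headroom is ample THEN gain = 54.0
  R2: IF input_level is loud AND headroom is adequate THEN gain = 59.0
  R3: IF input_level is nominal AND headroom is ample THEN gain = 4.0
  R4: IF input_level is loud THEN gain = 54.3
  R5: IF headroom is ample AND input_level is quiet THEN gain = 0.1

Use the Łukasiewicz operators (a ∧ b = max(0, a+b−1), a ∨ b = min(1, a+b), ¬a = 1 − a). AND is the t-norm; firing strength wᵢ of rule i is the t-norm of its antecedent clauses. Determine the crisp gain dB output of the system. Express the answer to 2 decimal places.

13.02

R1 (z=54.0): loud=0.08, ample=0.88; AND[max(0, a+b−1)] → w = 0.00
R2 (z=59.0): loud=0.08, adequate=0.57; AND[max(0, a+b−1)] → w = 0.00
R3 (z=4.0): nominal=0.30, ample=0.88; AND[max(0, a+b−1)] → w = 0.18
R4 (z=54.3): loud=0.08 → w = 0.08
R5 (z=0.1): ample=0.88, quiet=0.25; AND[max(0, a+b−1)] → w = 0.13
Weighted average = (0.00·54.0 + 0.00·59.0 + 0.18·4.0 + 0.08·54.3 + 0.13·0.1) / (0.00 + 0.00 + 0.18 + 0.08 + 0.13)
  = 5.0770 / 0.3900 = 13.02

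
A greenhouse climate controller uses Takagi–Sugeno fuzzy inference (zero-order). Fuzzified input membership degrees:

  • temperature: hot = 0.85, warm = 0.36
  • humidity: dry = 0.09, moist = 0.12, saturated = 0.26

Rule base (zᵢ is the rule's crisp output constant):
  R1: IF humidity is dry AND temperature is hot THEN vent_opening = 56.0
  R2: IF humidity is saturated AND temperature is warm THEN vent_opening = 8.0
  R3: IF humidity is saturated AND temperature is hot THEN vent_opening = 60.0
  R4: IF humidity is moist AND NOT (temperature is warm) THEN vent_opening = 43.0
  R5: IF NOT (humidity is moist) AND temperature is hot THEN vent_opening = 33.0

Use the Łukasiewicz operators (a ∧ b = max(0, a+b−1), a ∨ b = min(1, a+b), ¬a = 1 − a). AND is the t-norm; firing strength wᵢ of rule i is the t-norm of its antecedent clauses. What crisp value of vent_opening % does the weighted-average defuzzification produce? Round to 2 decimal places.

36.54

R1 (z=56.0): dry=0.09, hot=0.85; AND[max(0, a+b−1)] → w = 0.00
R2 (z=8.0): saturated=0.26, warm=0.36; AND[max(0, a+b−1)] → w = 0.00
R3 (z=60.0): saturated=0.26, hot=0.85; AND[max(0, a+b−1)] → w = 0.11
R4 (z=43.0): moist=0.12, ¬warm=1−0.36=0.64; AND[max(0, a+b−1)] → w = 0.00
R5 (z=33.0): ¬moist=1−0.12=0.88, hot=0.85; AND[max(0, a+b−1)] → w = 0.73
Weighted average = (0.00·56.0 + 0.00·8.0 + 0.11·60.0 + 0.00·43.0 + 0.73·33.0) / (0.00 + 0.00 + 0.11 + 0.00 + 0.73)
  = 30.6900 / 0.8400 = 36.54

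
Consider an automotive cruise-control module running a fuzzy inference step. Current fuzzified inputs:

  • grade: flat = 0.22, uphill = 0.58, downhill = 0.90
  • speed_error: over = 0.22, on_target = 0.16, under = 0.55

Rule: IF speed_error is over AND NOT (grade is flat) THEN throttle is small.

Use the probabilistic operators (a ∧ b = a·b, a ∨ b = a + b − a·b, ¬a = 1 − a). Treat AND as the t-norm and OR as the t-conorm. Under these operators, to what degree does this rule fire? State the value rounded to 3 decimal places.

firing strength: over=0.22, ¬flat=1−0.22=0.78; AND[a·b] → w = 0.1716

0.172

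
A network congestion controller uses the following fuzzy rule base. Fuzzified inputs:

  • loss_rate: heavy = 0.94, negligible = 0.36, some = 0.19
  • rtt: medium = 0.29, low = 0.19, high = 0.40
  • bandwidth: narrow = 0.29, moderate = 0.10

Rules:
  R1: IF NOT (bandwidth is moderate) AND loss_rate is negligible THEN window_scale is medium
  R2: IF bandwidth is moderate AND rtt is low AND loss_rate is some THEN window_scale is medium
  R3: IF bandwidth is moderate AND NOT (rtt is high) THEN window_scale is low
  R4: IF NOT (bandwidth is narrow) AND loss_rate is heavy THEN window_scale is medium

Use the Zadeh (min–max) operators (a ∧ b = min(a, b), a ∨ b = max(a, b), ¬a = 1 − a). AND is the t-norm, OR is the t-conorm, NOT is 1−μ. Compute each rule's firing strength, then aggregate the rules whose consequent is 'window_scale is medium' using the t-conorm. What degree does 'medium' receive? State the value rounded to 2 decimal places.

0.71

R1: ¬moderate=1−0.10=0.90, negligible=0.36; AND[min(a, b)] → w = 0.36
R2: moderate=0.10, low=0.19, some=0.19; AND[min(a, b)] → w = 0.10
R3: moderate=0.10, ¬high=1−0.40=0.60; AND[min(a, b)] → w = 0.10
R4: ¬narrow=1−0.29=0.71, heavy=0.94; AND[min(a, b)] → w = 0.71
Rules with consequent 'medium': {R1, R2, R4} → strengths 0.36, 0.10, 0.71
Aggregate via t-conorm [max(a, b)]: 0.71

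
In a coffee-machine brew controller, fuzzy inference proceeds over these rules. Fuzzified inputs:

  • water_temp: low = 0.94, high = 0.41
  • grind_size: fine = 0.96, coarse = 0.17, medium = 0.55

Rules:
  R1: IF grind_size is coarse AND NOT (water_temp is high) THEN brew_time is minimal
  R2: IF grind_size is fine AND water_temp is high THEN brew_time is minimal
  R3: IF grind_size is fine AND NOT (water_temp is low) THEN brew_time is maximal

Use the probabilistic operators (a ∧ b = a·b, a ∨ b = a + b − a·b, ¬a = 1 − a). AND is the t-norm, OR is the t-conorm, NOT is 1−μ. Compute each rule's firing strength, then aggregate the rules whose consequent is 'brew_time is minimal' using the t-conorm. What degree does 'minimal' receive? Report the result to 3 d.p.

R1: coarse=0.17, ¬high=1−0.41=0.59; AND[a·b] → w = 0.1003
R2: fine=0.96, high=0.41; AND[a·b] → w = 0.3936
R3: fine=0.96, ¬low=1−0.94=0.06; AND[a·b] → w = 0.0576
Rules with consequent 'minimal': {R1, R2} → strengths 0.1003, 0.3936
Aggregate via t-conorm [a + b − a·b]: 0.4544

0.454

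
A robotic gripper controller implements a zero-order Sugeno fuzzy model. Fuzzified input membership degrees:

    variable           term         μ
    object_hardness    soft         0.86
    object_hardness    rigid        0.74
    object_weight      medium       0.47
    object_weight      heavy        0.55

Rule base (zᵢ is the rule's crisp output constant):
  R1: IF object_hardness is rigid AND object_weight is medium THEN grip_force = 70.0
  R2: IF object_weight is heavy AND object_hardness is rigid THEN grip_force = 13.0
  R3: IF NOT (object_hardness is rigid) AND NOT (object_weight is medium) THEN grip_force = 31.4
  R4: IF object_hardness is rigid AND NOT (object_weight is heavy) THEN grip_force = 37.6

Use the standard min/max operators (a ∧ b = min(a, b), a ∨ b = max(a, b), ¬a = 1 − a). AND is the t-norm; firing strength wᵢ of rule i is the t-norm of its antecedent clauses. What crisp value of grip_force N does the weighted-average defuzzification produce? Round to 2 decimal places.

R1 (z=70.0): rigid=0.74, medium=0.47; AND[min(a, b)] → w = 0.47
R2 (z=13.0): heavy=0.55, rigid=0.74; AND[min(a, b)] → w = 0.55
R3 (z=31.4): ¬rigid=1−0.74=0.26, ¬medium=1−0.47=0.53; AND[min(a, b)] → w = 0.26
R4 (z=37.6): rigid=0.74, ¬heavy=1−0.55=0.45; AND[min(a, b)] → w = 0.45
Weighted average = (0.47·70.0 + 0.55·13.0 + 0.26·31.4 + 0.45·37.6) / (0.47 + 0.55 + 0.26 + 0.45)
  = 65.1340 / 1.7300 = 37.65

37.65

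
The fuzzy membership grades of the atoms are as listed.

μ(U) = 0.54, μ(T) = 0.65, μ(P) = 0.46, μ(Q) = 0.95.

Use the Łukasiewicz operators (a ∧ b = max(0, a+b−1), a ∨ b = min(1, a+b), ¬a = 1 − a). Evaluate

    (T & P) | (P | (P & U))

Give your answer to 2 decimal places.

0.57

T & P = max(0, a+b−1) on (0.65, 0.46) = 0.11
P & U = max(0, a+b−1) on (0.46, 0.54) = 0.00
P | (P & U) = min(1, a+b) on (0.46, 0.00) = 0.46
(T & P) | (P | (P & U)) = min(1, a+b) on (0.11, 0.46) = 0.57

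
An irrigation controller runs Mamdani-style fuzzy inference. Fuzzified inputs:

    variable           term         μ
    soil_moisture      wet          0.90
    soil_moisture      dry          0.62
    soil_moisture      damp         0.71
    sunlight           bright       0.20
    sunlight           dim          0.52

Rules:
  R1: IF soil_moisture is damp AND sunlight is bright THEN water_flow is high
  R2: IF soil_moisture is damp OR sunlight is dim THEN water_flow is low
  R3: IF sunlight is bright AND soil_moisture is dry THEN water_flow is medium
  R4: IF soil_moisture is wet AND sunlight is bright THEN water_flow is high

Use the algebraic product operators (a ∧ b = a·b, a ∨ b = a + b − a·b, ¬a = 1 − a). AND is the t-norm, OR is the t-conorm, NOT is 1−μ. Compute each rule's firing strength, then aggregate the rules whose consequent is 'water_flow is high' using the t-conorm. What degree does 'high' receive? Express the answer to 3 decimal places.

R1: damp=0.71, bright=0.20; AND[a·b] → w = 0.1420
R2: damp=0.71, dim=0.52; OR[a + b − a·b] → w = 0.8608
R3: bright=0.20, dry=0.62; AND[a·b] → w = 0.1240
R4: wet=0.90, bright=0.20; AND[a·b] → w = 0.1800
Rules with consequent 'high': {R1, R4} → strengths 0.1420, 0.1800
Aggregate via t-conorm [a + b − a·b]: 0.2964

0.296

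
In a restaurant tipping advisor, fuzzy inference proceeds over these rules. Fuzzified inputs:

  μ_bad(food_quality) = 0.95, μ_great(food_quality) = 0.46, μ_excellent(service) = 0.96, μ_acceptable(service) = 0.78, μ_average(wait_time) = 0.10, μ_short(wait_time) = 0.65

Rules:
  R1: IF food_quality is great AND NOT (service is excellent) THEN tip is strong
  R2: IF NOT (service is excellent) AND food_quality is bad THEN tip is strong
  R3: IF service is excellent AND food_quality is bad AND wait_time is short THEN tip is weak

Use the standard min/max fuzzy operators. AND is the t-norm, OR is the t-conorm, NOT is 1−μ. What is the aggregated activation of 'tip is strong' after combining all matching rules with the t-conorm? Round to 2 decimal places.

0.04

R1: great=0.46, ¬excellent=1−0.96=0.04; AND[min(a, b)] → w = 0.04
R2: ¬excellent=1−0.96=0.04, bad=0.95; AND[min(a, b)] → w = 0.04
R3: excellent=0.96, bad=0.95, short=0.65; AND[min(a, b)] → w = 0.65
Rules with consequent 'strong': {R1, R2} → strengths 0.04, 0.04
Aggregate via t-conorm [max(a, b)]: 0.04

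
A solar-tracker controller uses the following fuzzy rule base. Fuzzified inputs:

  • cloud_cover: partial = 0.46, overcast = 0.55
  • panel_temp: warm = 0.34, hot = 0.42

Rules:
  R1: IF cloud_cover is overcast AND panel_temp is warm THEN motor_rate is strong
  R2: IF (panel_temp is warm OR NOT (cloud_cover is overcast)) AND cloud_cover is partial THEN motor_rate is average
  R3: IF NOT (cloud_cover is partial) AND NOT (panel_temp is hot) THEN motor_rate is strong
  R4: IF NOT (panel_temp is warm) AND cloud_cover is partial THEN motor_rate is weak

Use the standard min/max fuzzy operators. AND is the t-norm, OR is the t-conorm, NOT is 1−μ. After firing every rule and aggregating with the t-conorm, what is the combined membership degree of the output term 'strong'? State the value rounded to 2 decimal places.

0.54

R1: overcast=0.55, warm=0.34; AND[min(a, b)] → w = 0.34
R2: (warm=0.34 OR ¬overcast=1−0.55=0.45) = 0.45; AND[min(a, b)] with partial=0.46 → w = 0.45
R3: ¬partial=1−0.46=0.54, ¬hot=1−0.42=0.58; AND[min(a, b)] → w = 0.54
R4: ¬warm=1−0.34=0.66, partial=0.46; AND[min(a, b)] → w = 0.46
Rules with consequent 'strong': {R1, R3} → strengths 0.34, 0.54
Aggregate via t-conorm [max(a, b)]: 0.54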